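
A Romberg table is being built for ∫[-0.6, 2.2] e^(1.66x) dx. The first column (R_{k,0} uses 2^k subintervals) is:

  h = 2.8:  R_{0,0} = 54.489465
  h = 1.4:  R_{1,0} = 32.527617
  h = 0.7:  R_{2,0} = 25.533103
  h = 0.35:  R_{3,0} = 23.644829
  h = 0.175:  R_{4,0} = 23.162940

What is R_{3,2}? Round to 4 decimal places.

Richardson extrapolation on the trapezoidal column (denominator 4−1=3):
R_{2,1} = 25.533103 + (25.533103 − 32.527617)/3 = 23.201598
R_{3,1} = (4·23.644829 − 25.533103) / 3 = 23.015404
R_{3,2} = 23.015404 + (23.015404 − 23.201598)/15 = 23.002991

23.0030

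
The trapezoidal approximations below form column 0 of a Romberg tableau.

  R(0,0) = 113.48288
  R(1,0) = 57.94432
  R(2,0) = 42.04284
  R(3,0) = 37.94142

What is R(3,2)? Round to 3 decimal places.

Richardson extrapolation on the trapezoidal column (denominator 4−1=3):
R(2,1) = 42.04284 + (42.04284 − 57.94432)/3 = 36.74235
R(3,1) = (4·37.94142 − 42.04284) / 3 = 36.57428
R(3,2) = (16·36.57428 − 36.74235) / 15 = 36.56308

36.563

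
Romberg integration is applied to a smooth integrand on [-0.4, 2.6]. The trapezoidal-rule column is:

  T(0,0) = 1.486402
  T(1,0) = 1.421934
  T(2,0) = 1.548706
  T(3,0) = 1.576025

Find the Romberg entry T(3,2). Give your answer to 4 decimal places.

1.5847

Richardson extrapolation on the trapezoidal column (denominator 4−1=3):
T(2,1) = 1.548706 + (1.548706 − 1.421934)/3 = 1.590963
T(3,1) = (4·1.576025 − 1.548706) / 3 = 1.585131
T(3,2) = 1.585131 + (1.585131 − 1.590963)/15 = 1.584742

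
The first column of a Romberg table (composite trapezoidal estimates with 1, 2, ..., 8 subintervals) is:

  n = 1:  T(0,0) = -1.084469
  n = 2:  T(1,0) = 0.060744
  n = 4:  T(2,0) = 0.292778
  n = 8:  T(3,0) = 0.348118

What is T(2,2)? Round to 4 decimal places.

Richardson extrapolation on the trapezoidal column (denominator 4−1=3):
T(1,1) = (4·0.060744 − (-1.084469)) / 3 = 0.442482
T(2,1) = (4·0.292778 − 0.060744) / 3 = 0.370123
T(2,2) = 0.370123 + (0.370123 − 0.442482)/15 = 0.365299

0.3653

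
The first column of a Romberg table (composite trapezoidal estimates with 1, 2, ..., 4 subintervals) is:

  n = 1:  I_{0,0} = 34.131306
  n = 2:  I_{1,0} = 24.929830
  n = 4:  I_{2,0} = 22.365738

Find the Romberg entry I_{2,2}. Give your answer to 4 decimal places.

21.4876

Richardson extrapolation on the trapezoidal column (denominator 4−1=3):
I_{1,1} = (4·24.929830 − 34.131306) / 3 = 21.862671
I_{2,1} = (4·22.365738 − 24.929830) / 3 = 21.511041
I_{2,2} = (16·21.511041 − 21.862671) / 15 = 21.487599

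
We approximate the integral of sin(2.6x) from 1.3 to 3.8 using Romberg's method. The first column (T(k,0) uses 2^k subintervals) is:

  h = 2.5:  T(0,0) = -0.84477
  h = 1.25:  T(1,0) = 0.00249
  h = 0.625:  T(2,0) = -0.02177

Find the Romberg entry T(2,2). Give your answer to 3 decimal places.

-0.051

Richardson extrapolation on the trapezoidal column (denominator 4−1=3):
T(1,1) = 0.00249 + (0.00249 − (-0.84477))/3 = 0.28491
T(2,1) = (4·(-0.02177) − 0.00249) / 3 = -0.02986
T(2,2) = (16·(-0.02986) − 0.28491) / 15 = -0.05084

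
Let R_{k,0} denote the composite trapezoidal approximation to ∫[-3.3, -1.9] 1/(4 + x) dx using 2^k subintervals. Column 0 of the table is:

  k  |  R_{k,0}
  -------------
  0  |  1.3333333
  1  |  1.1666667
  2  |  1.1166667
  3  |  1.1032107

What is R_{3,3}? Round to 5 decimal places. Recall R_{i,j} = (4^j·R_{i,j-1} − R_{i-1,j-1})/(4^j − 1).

1.09863

R_{1,1} = (4·1.1666667 − 1.3333333) / 3 = 1.1111112
R_{2,1} = 1.1166667 + (1.1166667 − 1.1666667)/3 = 1.1000000
R_{3,1} = 1.1032107 + (1.1032107 − 1.1166667)/3 = 1.0987254
R_{2,2} = 1.1000000 + (1.1000000 − 1.1111112)/15 = 1.0992593
R_{3,2} = 1.0987254 + (1.0987254 − 1.1000000)/15 = 1.0986404
R_{3,3} = (64·1.0986404 − 1.0992593) / 63 = 1.0986306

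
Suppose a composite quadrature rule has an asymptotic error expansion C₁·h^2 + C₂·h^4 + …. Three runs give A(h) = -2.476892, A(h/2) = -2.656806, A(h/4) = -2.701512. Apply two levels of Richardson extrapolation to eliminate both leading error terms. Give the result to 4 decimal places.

-2.7164

First eliminate the h^2 term (factor 2^2 = 4):
  B₁ = (4·(-2.656806) − (-2.476892))/3 = -2.716777
  B₂ = (4·(-2.701512) − (-2.656806))/3 = -2.716414
Then eliminate the h^4 term (factor 2^4 = 16):
  (16·(-2.716414) − (-2.716777))/15 = -2.716390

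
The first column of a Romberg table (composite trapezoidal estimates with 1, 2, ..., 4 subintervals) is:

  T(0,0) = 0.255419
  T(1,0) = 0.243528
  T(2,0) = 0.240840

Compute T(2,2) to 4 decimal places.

Richardson extrapolation on the trapezoidal column (denominator 4−1=3):
T(1,1) = (4·0.243528 − 0.255419) / 3 = 0.239564
T(2,1) = (4·0.240840 − 0.243528) / 3 = 0.239944
T(2,2) = 0.239944 + (0.239944 − 0.239564)/15 = 0.239969

0.2400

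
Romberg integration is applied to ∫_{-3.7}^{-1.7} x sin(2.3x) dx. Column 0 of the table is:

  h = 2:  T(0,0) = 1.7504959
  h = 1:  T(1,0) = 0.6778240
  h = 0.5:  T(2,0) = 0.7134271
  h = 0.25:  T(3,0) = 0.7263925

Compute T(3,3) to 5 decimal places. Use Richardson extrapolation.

0.73074

Richardson extrapolation on the trapezoidal column (denominator 4−1=3):
T(1,1) = 0.6778240 + (0.6778240 − 1.7504959)/3 = 0.3202667
T(2,1) = (4·0.7134271 − 0.6778240) / 3 = 0.7252948
T(3,1) = 0.7263925 + (0.7263925 − 0.7134271)/3 = 0.7307143
T(2,2) = 0.7252948 + (0.7252948 − 0.3202667)/15 = 0.7522967
T(3,2) = 0.7307143 + (0.7307143 − 0.7252948)/15 = 0.7310756
T(3,3) = (64·0.7310756 − 0.7522967) / 63 = 0.7307388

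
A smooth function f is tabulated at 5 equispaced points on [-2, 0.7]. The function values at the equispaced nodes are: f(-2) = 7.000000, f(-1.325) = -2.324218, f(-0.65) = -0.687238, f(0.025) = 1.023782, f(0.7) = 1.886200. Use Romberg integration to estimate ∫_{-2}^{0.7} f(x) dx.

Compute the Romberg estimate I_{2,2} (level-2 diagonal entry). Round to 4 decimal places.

0.3703

I_{0,0} (trapezoid, 1 panel, h=2.7000): 11.996370
I_{1,0} (trapezoid, 2 panels, h=1.3500): 5.070414
I_{2,0} (trapezoid, 4 panels, h=0.6750): 1.657413
I_{1,1} = 5.070414 + (5.070414 − 11.996370)/3 = 2.761762
I_{2,1} = 1.657413 + (1.657413 − 5.070414)/3 = 0.519746
I_{2,2} = 0.519746 + (0.519746 − 2.761762)/15 = 0.370278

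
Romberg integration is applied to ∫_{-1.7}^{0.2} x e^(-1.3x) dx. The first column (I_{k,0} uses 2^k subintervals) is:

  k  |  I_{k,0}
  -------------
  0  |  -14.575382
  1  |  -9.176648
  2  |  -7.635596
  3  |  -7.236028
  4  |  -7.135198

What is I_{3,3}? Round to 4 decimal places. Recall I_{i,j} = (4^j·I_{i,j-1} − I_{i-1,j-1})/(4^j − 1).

Richardson extrapolation on the trapezoidal column (denominator 4−1=3):
I_{1,1} = (4·(-9.176648) − (-14.575382)) / 3 = -7.377070
I_{2,1} = -7.635596 + (-7.635596 − (-9.176648))/3 = -7.121912
I_{3,1} = (4·(-7.236028) − (-7.635596)) / 3 = -7.102839
I_{2,2} = -7.121912 + (-7.121912 − (-7.377070))/15 = -7.104901
I_{3,2} = (16·(-7.102839) − (-7.121912)) / 15 = -7.101567
I_{3,3} = -7.101567 + (-7.101567 − (-7.104901))/63 = -7.101514

-7.1015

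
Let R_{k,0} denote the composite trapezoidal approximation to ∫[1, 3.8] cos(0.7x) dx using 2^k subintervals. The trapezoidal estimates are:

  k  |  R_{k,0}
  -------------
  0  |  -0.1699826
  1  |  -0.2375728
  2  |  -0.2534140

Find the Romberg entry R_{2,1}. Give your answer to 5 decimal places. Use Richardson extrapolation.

Richardson extrapolation on the trapezoidal column (denominator 4−1=3):
R_{2,1} = (4·(-0.2534140) − (-0.2375728)) / 3 = -0.2586944

-0.25869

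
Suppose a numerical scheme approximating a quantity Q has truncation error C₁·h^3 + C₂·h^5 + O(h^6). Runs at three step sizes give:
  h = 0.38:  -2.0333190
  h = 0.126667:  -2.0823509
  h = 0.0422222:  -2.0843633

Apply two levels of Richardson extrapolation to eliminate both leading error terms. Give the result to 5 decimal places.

First eliminate the h^3 term (factor 3^3 = 27):
  B₁ = (27·(-2.0823509) − (-2.0333190))/26 = -2.0842367
  B₂ = (27·(-2.0843633) − (-2.0823509))/26 = -2.0844407
Then eliminate the h^5 term (factor 3^5 = 243):
  (243·(-2.0844407) − (-2.0842367))/242 = -2.0844415

-2.08444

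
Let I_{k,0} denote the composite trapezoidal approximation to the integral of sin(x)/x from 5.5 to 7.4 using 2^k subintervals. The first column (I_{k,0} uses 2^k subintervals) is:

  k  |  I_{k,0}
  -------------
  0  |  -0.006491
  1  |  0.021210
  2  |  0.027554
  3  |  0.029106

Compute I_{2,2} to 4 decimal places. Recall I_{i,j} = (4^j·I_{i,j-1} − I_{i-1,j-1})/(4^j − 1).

0.0296

I_{1,1} = 0.021210 + (0.021210 − (-0.006491))/3 = 0.030444
I_{2,1} = 0.027554 + (0.027554 − 0.021210)/3 = 0.029669
I_{2,2} = (16·0.029669 − 0.030444) / 15 = 0.029617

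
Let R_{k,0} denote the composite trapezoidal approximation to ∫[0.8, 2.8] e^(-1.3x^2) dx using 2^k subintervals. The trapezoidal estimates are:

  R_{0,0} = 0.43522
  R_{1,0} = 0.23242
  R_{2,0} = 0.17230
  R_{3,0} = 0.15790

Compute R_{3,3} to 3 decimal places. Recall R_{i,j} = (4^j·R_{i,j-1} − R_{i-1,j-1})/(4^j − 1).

R_{1,1} = 0.23242 + (0.23242 − 0.43522)/3 = 0.16482
R_{2,1} = (4·0.17230 − 0.23242) / 3 = 0.15226
R_{3,1} = (4·0.15790 − 0.17230) / 3 = 0.15310
R_{2,2} = 0.15226 + (0.15226 − 0.16482)/15 = 0.15142
R_{3,2} = (16·0.15310 − 0.15226) / 15 = 0.15316
R_{3,3} = 0.15316 + (0.15316 − 0.15142)/63 = 0.15319

0.153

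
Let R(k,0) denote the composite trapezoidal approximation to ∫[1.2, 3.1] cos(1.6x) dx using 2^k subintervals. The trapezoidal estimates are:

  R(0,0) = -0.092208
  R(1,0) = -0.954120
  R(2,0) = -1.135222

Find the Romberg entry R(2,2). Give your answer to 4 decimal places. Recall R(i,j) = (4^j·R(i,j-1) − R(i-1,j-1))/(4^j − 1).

-1.1925

R(1,1) = (4·(-0.954120) − (-0.092208)) / 3 = -1.241424
R(2,1) = -1.135222 + (-1.135222 − (-0.954120))/3 = -1.195589
R(2,2) = -1.195589 + (-1.195589 − (-1.241424))/15 = -1.192533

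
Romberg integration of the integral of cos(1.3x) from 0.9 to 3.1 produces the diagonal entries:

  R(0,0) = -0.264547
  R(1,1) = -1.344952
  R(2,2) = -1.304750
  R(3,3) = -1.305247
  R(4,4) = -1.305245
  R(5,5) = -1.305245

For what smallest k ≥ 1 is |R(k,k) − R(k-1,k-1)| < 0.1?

k = 2

|R(1,1) − R(0,0)| = 1.080405 ≥ 0.1
|R(2,2) − R(1,1)| = 0.040202 < 0.1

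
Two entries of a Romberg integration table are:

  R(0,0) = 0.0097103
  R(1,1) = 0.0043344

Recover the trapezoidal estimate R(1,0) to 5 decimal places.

From R(1,1) = (4·R(1,0) − R(0,0))/3, solve for R(1,0):
4·R(1,0) = 3·0.0043344 + 0.0097103 = 0.0227135
R(1,0) = 0.0056784

0.00568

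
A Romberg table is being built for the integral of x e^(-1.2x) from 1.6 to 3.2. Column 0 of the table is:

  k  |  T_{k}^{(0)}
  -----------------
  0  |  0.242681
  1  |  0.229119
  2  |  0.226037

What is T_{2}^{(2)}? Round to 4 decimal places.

0.2250

Richardson extrapolation on the trapezoidal column (denominator 4−1=3):
T_{1}^{(1)} = (4·0.229119 − 0.242681) / 3 = 0.224598
T_{2}^{(1)} = (4·0.226037 − 0.229119) / 3 = 0.225010
T_{2}^{(2)} = (16·0.225010 − 0.224598) / 15 = 0.225037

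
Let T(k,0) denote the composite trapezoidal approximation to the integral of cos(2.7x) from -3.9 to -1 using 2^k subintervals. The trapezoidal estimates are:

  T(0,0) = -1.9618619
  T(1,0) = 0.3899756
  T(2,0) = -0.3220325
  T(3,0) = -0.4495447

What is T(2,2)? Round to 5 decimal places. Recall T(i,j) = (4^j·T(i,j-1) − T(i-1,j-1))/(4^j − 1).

-0.67492

Richardson extrapolation on the trapezoidal column (denominator 4−1=3):
T(1,1) = (4·0.3899756 − (-1.9618619)) / 3 = 1.1739214
T(2,1) = -0.3220325 + (-0.3220325 − 0.3899756)/3 = -0.5593685
T(2,2) = (16·(-0.5593685) − 1.1739214) / 15 = -0.6749212
(Column j=1 coincides with Simpson's rule on the same nodes.)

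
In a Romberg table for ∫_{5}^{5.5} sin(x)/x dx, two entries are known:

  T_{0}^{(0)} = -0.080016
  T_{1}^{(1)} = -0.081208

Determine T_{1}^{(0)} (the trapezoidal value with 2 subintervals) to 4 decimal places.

-0.0809

From T_{1}^{(1)} = (4·T_{1}^{(0)} − T_{0}^{(0)})/3, solve for T_{1}^{(0)}:
4·T_{1}^{(0)} = 3·(-0.081208) + (-0.080016) = -0.323640
T_{1}^{(0)} = -0.080910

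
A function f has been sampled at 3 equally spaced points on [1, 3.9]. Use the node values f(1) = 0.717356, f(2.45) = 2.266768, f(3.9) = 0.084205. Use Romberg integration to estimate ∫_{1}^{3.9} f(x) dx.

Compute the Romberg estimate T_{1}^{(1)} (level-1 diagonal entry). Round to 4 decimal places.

4.7698

T_{0}^{(0)} (trapezoid, 1 panel, h=2.9000): 1.162263
T_{1}^{(0)} (trapezoid, 2 panels, h=1.4500): 3.867945
T_{1}^{(1)} = 3.867945 + (3.867945 − 1.162263)/3 = 4.769839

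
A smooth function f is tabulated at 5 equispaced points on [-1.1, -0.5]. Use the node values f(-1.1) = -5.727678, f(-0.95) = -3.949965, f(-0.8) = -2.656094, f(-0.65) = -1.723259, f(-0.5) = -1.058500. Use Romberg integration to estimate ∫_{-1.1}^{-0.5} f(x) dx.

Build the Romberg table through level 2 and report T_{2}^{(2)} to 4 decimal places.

-1.7395

T_{0}^{(0)} (trapezoid, 1 panel, h=0.6000): -2.035853
T_{1}^{(0)} (trapezoid, 2 panels, h=0.3000): -1.814755
T_{2}^{(0)} (trapezoid, 4 panels, h=0.1500): -1.758361
T_{1}^{(1)} = -1.814755 + (-1.814755 − (-2.035853))/3 = -1.741056
T_{2}^{(1)} = -1.758361 + (-1.758361 − (-1.814755))/3 = -1.739563
T_{2}^{(2)} = -1.739563 + (-1.739563 − (-1.741056))/15 = -1.739463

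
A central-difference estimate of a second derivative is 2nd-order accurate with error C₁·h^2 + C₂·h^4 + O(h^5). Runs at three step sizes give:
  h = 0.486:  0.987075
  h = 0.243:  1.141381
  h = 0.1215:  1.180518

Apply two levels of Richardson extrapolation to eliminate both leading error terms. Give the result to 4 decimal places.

First eliminate the h^2 term (factor 2^2 = 4):
  B₁ = (4·1.141381 − 0.987075)/3 = 1.192816
  B₂ = (4·1.180518 − 1.141381)/3 = 1.193564
Then eliminate the h^4 term (factor 2^4 = 16):
  (16·1.193564 − 1.192816)/15 = 1.193614

1.1936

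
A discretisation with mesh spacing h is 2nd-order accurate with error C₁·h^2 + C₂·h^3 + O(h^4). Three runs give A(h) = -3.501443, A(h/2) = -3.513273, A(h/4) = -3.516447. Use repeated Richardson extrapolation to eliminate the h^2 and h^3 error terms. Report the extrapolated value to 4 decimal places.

-3.5175

First eliminate the h^2 term (factor 2^2 = 4):
  B₁ = (4·(-3.513273) − (-3.501443))/3 = -3.517216
  B₂ = (4·(-3.516447) − (-3.513273))/3 = -3.517505
Then eliminate the h^3 term (factor 2^3 = 8):
  (8·(-3.517505) − (-3.517216))/7 = -3.517546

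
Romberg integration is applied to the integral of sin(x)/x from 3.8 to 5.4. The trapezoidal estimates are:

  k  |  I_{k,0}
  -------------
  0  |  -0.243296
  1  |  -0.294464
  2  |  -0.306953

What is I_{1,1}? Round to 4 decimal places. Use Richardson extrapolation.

-0.3115

Richardson extrapolation on the trapezoidal column (denominator 4−1=3):
I_{1,1} = -0.294464 + (-0.294464 − (-0.243296))/3 = -0.311520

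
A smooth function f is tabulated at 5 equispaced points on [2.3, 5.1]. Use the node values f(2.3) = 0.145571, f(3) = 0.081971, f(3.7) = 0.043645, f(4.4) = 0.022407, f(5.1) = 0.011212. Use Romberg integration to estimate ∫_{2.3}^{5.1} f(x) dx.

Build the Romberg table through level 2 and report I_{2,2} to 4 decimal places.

I_{0,0} (trapezoid, 1 panel, h=2.8000): 0.219496
I_{1,0} (trapezoid, 2 panels, h=1.4000): 0.170851
I_{2,0} (trapezoid, 4 panels, h=0.7000): 0.158490
I_{1,1} = 0.170851 + (0.170851 − 0.219496)/3 = 0.154636
I_{2,1} = 0.158490 + (0.158490 − 0.170851)/3 = 0.154370
I_{2,2} = 0.154370 + (0.154370 − 0.154636)/15 = 0.154352

0.1544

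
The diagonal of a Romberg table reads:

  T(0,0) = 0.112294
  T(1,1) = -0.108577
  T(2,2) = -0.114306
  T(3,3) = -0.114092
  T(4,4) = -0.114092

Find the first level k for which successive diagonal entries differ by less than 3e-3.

k = 3

|T(1,1) − T(0,0)| = 0.220871 ≥ 3e-3
|T(2,2) − T(1,1)| = 0.005729 ≥ 3e-3
|T(3,3) − T(2,2)| = 0.000214 < 3e-3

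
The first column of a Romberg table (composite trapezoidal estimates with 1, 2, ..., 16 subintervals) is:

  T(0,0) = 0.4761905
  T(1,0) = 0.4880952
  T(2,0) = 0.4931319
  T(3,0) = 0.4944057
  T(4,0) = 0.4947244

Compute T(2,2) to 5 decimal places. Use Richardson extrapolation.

0.49499

Richardson extrapolation on the trapezoidal column (denominator 4−1=3):
T(1,1) = 0.4880952 + (0.4880952 − 0.4761905)/3 = 0.4920634
T(2,1) = 0.4931319 + (0.4931319 − 0.4880952)/3 = 0.4948108
T(2,2) = 0.4948108 + (0.4948108 − 0.4920634)/15 = 0.4949940
(Column j=1 coincides with Simpson's rule on the same nodes.)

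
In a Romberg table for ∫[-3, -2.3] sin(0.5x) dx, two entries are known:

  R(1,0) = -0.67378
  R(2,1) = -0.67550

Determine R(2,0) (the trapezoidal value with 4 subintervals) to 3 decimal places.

-0.675

From R(2,1) = (4·R(2,0) − R(1,0))/3, solve for R(2,0):
4·R(2,0) = 3·(-0.67550) + (-0.67378) = -2.70028
R(2,0) = -0.67507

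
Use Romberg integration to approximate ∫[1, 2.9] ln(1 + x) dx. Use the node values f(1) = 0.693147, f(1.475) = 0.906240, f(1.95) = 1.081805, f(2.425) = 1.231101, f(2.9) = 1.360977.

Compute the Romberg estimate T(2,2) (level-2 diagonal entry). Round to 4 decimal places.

2.0215

T(0,0) (trapezoid, 1 panel, h=1.9000): 1.951418
T(1,0) (trapezoid, 2 panels, h=0.9500): 2.003424
T(2,0) (trapezoid, 4 panels, h=0.4750): 2.016949
T(1,1) = 2.003424 + (2.003424 − 1.951418)/3 = 2.020759
T(2,1) = 2.016949 + (2.016949 − 2.003424)/3 = 2.021457
T(2,2) = 2.021457 + (2.021457 − 2.020759)/15 = 2.021504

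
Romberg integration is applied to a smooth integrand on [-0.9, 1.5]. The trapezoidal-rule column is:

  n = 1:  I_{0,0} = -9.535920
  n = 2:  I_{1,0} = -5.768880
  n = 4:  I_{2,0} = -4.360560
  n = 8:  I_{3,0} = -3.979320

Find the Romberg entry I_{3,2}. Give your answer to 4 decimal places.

Richardson extrapolation on the trapezoidal column (denominator 4−1=3):
I_{2,1} = (4·(-4.360560) − (-5.768880)) / 3 = -3.891120
I_{3,1} = (4·(-3.979320) − (-4.360560)) / 3 = -3.852240
I_{3,2} = (16·(-3.852240) − (-3.891120)) / 15 = -3.849648

-3.8496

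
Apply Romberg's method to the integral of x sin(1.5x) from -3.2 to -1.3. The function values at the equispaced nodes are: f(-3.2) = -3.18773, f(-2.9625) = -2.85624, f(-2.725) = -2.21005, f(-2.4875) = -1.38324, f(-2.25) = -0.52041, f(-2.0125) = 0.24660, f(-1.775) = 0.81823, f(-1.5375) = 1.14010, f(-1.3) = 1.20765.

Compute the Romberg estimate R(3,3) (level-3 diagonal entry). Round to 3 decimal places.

-1.363

R(0,0) (trapezoid, 1 panel, h=1.9000): -1.88108
R(1,0) (trapezoid, 2 panels, h=0.9500): -1.43493
R(2,0) (trapezoid, 4 panels, h=0.4750): -1.37858
R(3,0) (trapezoid, 8 panels, h=0.2375): -1.36682
R(1,1) = -1.43493 + (-1.43493 − (-1.88108))/3 = -1.28621
R(2,1) = -1.37858 + (-1.37858 − (-1.43493))/3 = -1.35980
R(3,1) = -1.36682 + (-1.36682 − (-1.37858))/3 = -1.36290
R(2,2) = -1.35980 + (-1.35980 − (-1.28621))/15 = -1.36471
R(3,2) = -1.36290 + (-1.36290 − (-1.35980))/15 = -1.36311
R(3,3) = -1.36311 + (-1.36311 − (-1.36471))/63 = -1.36308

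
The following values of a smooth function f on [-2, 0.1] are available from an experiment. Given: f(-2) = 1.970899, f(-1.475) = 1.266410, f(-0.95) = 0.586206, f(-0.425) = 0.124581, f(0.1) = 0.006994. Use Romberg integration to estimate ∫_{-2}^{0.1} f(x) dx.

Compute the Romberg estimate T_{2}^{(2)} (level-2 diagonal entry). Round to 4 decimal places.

T_{0}^{(0)} (trapezoid, 1 panel, h=2.1000): 2.076788
T_{1}^{(0)} (trapezoid, 2 panels, h=1.0500): 1.653910
T_{2}^{(0)} (trapezoid, 4 panels, h=0.5250): 1.557225
T_{1}^{(1)} = 1.653910 + (1.653910 − 2.076788)/3 = 1.512951
T_{2}^{(1)} = 1.557225 + (1.557225 − 1.653910)/3 = 1.524997
T_{2}^{(2)} = 1.524997 + (1.524997 − 1.512951)/15 = 1.525800

1.5258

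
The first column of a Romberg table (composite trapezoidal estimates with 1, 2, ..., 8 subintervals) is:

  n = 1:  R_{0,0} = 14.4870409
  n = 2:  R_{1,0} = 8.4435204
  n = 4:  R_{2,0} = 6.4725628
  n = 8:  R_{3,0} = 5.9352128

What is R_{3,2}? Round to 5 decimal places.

5.75213

Richardson extrapolation on the trapezoidal column (denominator 4−1=3):
R_{2,1} = 6.4725628 + (6.4725628 − 8.4435204)/3 = 5.8155769
R_{3,1} = (4·5.9352128 − 6.4725628) / 3 = 5.7560961
R_{3,2} = (16·5.7560961 − 5.8155769) / 15 = 5.7521307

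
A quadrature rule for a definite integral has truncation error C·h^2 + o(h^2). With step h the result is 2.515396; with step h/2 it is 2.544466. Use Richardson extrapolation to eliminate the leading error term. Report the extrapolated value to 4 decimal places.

2.5542

The leading error scales as h^2; refining by a factor of 2 reduces it by 2^2 = 4.
Extrapolated value = (4·A(h/2) − A(h)) / (4 − 1)
= (4·2.544466 − 2.515396) / 3
= 7.662468 / 3 = 2.554156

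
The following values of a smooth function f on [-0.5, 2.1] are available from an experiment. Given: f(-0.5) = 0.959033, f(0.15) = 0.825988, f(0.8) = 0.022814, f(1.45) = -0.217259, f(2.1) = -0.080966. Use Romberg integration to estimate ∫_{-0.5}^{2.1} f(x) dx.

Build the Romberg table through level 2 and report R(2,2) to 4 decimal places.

R(0,0) (trapezoid, 1 panel, h=2.6000): 1.141487
R(1,0) (trapezoid, 2 panels, h=1.3000): 0.600402
R(2,0) (trapezoid, 4 panels, h=0.6500): 0.695875
R(1,1) = 0.600402 + (0.600402 − 1.141487)/3 = 0.420040
R(2,1) = 0.695875 + (0.695875 − 0.600402)/3 = 0.727699
R(2,2) = 0.727699 + (0.727699 − 0.420040)/15 = 0.748210

0.7482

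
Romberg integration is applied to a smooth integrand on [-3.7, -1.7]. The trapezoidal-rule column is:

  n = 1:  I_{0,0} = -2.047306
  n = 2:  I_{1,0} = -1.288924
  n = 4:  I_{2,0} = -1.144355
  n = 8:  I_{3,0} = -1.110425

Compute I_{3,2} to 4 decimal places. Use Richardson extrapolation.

-1.0993

I_{2,1} = -1.144355 + (-1.144355 − (-1.288924))/3 = -1.096165
I_{3,1} = -1.110425 + (-1.110425 − (-1.144355))/3 = -1.099115
I_{3,2} = -1.099115 + (-1.099115 − (-1.096165))/15 = -1.099312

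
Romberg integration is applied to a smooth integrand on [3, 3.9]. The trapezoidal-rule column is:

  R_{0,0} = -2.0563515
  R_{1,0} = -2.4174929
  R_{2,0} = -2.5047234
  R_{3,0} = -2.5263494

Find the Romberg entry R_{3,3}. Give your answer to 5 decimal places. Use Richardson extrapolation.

R_{1,1} = -2.4174929 + (-2.4174929 − (-2.0563515))/3 = -2.5378734
R_{2,1} = -2.5047234 + (-2.5047234 − (-2.4174929))/3 = -2.5338002
R_{3,1} = -2.5263494 + (-2.5263494 − (-2.5047234))/3 = -2.5335581
R_{2,2} = (16·(-2.5338002) − (-2.5378734)) / 15 = -2.5335287
R_{3,2} = -2.5335581 + (-2.5335581 − (-2.5338002))/15 = -2.5335420
R_{3,3} = (64·(-2.5335420) − (-2.5335287)) / 63 = -2.5335422

-2.53354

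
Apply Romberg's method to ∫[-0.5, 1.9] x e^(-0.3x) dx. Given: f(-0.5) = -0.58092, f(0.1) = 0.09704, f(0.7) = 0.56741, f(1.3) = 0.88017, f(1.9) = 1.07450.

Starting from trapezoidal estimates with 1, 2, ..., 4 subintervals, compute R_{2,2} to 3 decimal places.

1.108

R_{0,0} (trapezoid, 1 panel, h=2.4000): 0.59230
R_{1,0} (trapezoid, 2 panels, h=1.2000): 0.97704
R_{2,0} (trapezoid, 4 panels, h=0.6000): 1.07485
R_{1,1} = 0.97704 + (0.97704 − 0.59230)/3 = 1.10529
R_{2,1} = 1.07485 + (1.07485 − 0.97704)/3 = 1.10745
R_{2,2} = 1.10745 + (1.10745 − 1.10529)/15 = 1.10759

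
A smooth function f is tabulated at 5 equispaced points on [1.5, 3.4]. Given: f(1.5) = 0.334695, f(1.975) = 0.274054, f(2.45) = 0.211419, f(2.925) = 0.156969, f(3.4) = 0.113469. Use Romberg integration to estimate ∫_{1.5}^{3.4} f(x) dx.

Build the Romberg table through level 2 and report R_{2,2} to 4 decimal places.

0.4110

R_{0,0} (trapezoid, 1 panel, h=1.9000): 0.425756
R_{1,0} (trapezoid, 2 panels, h=0.9500): 0.413726
R_{2,0} (trapezoid, 4 panels, h=0.4750): 0.411599
R_{1,1} = 0.413726 + (0.413726 − 0.425756)/3 = 0.409716
R_{2,1} = 0.411599 + (0.411599 − 0.413726)/3 = 0.410890
R_{2,2} = 0.410890 + (0.410890 − 0.409716)/15 = 0.410968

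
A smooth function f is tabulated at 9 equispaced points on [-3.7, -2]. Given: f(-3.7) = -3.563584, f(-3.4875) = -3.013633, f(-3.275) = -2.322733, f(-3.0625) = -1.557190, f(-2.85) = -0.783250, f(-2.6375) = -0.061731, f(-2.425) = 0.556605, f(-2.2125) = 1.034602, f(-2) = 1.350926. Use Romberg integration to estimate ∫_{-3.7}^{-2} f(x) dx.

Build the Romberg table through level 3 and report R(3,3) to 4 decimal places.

R(0,0) (trapezoid, 1 panel, h=1.7000): -1.880759
R(1,0) (trapezoid, 2 panels, h=0.8500): -1.606142
R(2,0) (trapezoid, 4 panels, h=0.4250): -1.553675
R(3,0) (trapezoid, 8 panels, h=0.2125): -1.541403
R(1,1) = -1.606142 + (-1.606142 − (-1.880759))/3 = -1.514603
R(2,1) = -1.553675 + (-1.553675 − (-1.606142))/3 = -1.536186
R(3,1) = -1.541403 + (-1.541403 − (-1.553675))/3 = -1.537312
R(2,2) = -1.536186 + (-1.536186 − (-1.514603))/15 = -1.537625
R(3,2) = -1.537312 + (-1.537312 − (-1.536186))/15 = -1.537387
R(3,3) = -1.537387 + (-1.537387 − (-1.537625))/63 = -1.537383

-1.5374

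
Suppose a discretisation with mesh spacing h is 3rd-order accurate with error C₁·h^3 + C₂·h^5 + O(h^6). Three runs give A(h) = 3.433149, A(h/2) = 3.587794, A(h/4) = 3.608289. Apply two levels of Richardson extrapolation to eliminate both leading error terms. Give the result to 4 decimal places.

First eliminate the h^3 term (factor 2^3 = 8):
  B₁ = (8·3.587794 − 3.433149)/7 = 3.609886
  B₂ = (8·3.608289 − 3.587794)/7 = 3.611217
Then eliminate the h^5 term (factor 2^5 = 32):
  (32·3.611217 − 3.609886)/31 = 3.611260

3.6113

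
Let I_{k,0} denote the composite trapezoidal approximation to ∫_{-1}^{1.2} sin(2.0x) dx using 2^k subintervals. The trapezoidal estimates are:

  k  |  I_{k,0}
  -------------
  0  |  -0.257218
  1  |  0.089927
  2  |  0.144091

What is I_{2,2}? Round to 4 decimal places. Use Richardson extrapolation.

Richardson extrapolation on the trapezoidal column (denominator 4−1=3):
I_{1,1} = (4·0.089927 − (-0.257218)) / 3 = 0.205642
I_{2,1} = (4·0.144091 − 0.089927) / 3 = 0.162146
I_{2,2} = 0.162146 + (0.162146 − 0.205642)/15 = 0.159246
(Column j=1 coincides with Simpson's rule on the same nodes.)

0.1592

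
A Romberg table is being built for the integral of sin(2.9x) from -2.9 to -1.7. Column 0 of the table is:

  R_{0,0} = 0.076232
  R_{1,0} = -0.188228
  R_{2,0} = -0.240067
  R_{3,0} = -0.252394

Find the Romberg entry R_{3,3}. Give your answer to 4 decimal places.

-0.2565

R_{1,1} = -0.188228 + (-0.188228 − 0.076232)/3 = -0.276381
R_{2,1} = -0.240067 + (-0.240067 − (-0.188228))/3 = -0.257347
R_{3,1} = -0.252394 + (-0.252394 − (-0.240067))/3 = -0.256503
R_{2,2} = (16·(-0.257347) − (-0.276381)) / 15 = -0.256078
R_{3,2} = (16·(-0.256503) − (-0.257347)) / 15 = -0.256447
R_{3,3} = -0.256447 + (-0.256447 − (-0.256078))/63 = -0.256453
(Column j=1 coincides with Simpson's rule on the same nodes.)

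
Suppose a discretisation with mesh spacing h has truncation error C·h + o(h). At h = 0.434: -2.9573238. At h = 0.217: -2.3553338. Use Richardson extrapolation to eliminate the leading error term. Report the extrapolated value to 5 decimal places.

-1.75334

The leading error scales as h; refining by a factor of 2 reduces it by 2^1 = 2.
Extrapolated value = (2·A(h/2) − A(h)) / (2 − 1)
= (2·(-2.3553338) − (-2.9573238)) / 1
= -1.7533438 / 1 = -1.7533438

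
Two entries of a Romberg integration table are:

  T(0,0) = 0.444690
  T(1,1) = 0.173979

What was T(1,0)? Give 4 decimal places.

0.2417

From T(1,1) = (4·T(1,0) − T(0,0))/3, solve for T(1,0):
4·T(1,0) = 3·0.173979 + 0.444690 = 0.966627
T(1,0) = 0.241657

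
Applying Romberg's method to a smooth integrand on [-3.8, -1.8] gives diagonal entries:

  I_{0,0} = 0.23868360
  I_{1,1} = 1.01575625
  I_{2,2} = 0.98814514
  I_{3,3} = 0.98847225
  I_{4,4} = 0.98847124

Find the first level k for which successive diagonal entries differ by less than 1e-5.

k = 4

|I_{1,1} − I_{0,0}| = 0.77707265 ≥ 1e-5
|I_{2,2} − I_{1,1}| = 0.02761111 ≥ 1e-5
|I_{3,3} − I_{2,2}| = 0.00032711 ≥ 1e-5
|I_{4,4} − I_{3,3}| = 0.00000101 < 1e-5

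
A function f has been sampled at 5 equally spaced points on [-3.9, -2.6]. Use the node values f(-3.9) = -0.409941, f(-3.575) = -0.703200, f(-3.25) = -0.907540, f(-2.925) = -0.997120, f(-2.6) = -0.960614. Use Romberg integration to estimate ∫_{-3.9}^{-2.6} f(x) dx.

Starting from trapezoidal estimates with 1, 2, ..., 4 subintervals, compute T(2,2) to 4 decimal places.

T(0,0) (trapezoid, 1 panel, h=1.3000): -0.890861
T(1,0) (trapezoid, 2 panels, h=0.6500): -1.035331
T(2,0) (trapezoid, 4 panels, h=0.3250): -1.070270
T(1,1) = -1.035331 + (-1.035331 − (-0.890861))/3 = -1.083488
T(2,1) = -1.070270 + (-1.070270 − (-1.035331))/3 = -1.081916
T(2,2) = -1.081916 + (-1.081916 − (-1.083488))/15 = -1.081811

-1.0818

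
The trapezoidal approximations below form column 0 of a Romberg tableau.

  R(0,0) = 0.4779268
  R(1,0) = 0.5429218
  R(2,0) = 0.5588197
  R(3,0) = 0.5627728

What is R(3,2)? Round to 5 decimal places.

0.56409

R(2,1) = (4·0.5588197 − 0.5429218) / 3 = 0.5641190
R(3,1) = 0.5627728 + (0.5627728 − 0.5588197)/3 = 0.5640905
R(3,2) = 0.5640905 + (0.5640905 − 0.5641190)/15 = 0.5640886
(Column j=1 coincides with Simpson's rule on the same nodes.)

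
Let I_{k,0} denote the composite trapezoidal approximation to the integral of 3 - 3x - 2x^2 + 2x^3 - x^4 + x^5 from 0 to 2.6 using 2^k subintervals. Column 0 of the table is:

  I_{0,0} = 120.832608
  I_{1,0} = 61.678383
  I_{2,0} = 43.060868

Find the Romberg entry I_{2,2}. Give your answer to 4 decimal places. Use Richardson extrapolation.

36.5147

Richardson extrapolation on the trapezoidal column (denominator 4−1=3):
I_{1,1} = 61.678383 + (61.678383 − 120.832608)/3 = 41.960308
I_{2,1} = (4·43.060868 − 61.678383) / 3 = 36.855030
I_{2,2} = (16·36.855030 − 41.960308) / 15 = 36.514678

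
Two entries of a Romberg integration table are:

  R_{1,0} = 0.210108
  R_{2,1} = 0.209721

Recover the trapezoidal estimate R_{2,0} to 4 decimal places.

From R_{2,1} = (4·R_{2,0} − R_{1,0})/3, solve for R_{2,0}:
4·R_{2,0} = 3·0.209721 + 0.210108 = 0.839271
R_{2,0} = 0.209818

0.2098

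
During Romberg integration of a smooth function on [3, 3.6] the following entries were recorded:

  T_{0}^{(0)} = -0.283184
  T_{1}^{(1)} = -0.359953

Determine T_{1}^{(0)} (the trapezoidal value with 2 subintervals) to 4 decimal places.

-0.3408

From T_{1}^{(1)} = (4·T_{1}^{(0)} − T_{0}^{(0)})/3, solve for T_{1}^{(0)}:
4·T_{1}^{(0)} = 3·(-0.359953) + (-0.283184) = -1.363043
T_{1}^{(0)} = -0.340761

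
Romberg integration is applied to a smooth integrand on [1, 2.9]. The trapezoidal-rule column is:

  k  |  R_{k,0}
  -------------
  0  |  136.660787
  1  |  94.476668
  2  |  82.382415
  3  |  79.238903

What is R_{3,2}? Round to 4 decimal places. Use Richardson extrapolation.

Richardson extrapolation on the trapezoidal column (denominator 4−1=3):
R_{2,1} = (4·82.382415 − 94.476668) / 3 = 78.350997
R_{3,1} = (4·79.238903 − 82.382415) / 3 = 78.191066
R_{3,2} = 78.191066 + (78.191066 − 78.350997)/15 = 78.180404

78.1804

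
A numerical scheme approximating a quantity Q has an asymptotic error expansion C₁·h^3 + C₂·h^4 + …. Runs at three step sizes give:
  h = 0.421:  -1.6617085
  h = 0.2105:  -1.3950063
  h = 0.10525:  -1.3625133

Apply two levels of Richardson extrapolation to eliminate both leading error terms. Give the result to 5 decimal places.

First eliminate the h^3 term (factor 2^3 = 8):
  B₁ = (8·(-1.3950063) − (-1.6617085))/7 = -1.3569060
  B₂ = (8·(-1.3625133) − (-1.3950063))/7 = -1.3578714
Then eliminate the h^4 term (factor 2^4 = 16):
  (16·(-1.3578714) − (-1.3569060))/15 = -1.3579358

-1.35794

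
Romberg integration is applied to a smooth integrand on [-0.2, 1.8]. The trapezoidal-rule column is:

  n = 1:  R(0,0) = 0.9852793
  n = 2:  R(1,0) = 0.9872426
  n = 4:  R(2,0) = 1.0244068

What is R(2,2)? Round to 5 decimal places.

1.04005

Richardson extrapolation on the trapezoidal column (denominator 4−1=3):
R(1,1) = 0.9872426 + (0.9872426 − 0.9852793)/3 = 0.9878970
R(2,1) = (4·1.0244068 − 0.9872426) / 3 = 1.0367949
R(2,2) = 1.0367949 + (1.0367949 − 0.9878970)/15 = 1.0400548
(Column j=1 coincides with Simpson's rule on the same nodes.)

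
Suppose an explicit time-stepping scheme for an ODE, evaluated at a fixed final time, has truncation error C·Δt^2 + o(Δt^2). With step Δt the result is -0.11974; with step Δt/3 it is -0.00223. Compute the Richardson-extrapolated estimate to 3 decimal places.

0.012

Extrapolated value = (9·A(Δt/3) − A(Δt)) / (9 − 1)
= (9·(-0.00223) − (-0.11974)) / 8
= 0.09967 / 8 = 0.01246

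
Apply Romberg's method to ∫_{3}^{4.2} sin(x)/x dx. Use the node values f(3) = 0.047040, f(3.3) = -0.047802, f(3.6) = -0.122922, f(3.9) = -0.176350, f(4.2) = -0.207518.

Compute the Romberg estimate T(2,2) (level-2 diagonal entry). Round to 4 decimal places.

-0.1303

T(0,0) (trapezoid, 1 panel, h=1.2000): -0.096287
T(1,0) (trapezoid, 2 panels, h=0.6000): -0.121897
T(2,0) (trapezoid, 4 panels, h=0.3000): -0.128194
T(1,1) = -0.121897 + (-0.121897 − (-0.096287))/3 = -0.130434
T(2,1) = -0.128194 + (-0.128194 − (-0.121897))/3 = -0.130293
T(2,2) = -0.130293 + (-0.130293 − (-0.130434))/15 = -0.130284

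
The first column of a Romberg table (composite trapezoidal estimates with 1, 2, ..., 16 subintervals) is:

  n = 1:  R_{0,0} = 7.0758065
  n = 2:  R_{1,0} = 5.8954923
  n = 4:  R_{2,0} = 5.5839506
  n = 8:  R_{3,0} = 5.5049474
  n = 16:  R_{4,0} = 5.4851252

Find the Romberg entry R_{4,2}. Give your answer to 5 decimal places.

Richardson extrapolation on the trapezoidal column (denominator 4−1=3):
R_{3,1} = (4·5.5049474 − 5.5839506) / 3 = 5.4786130
R_{4,1} = (4·5.4851252 − 5.5049474) / 3 = 5.4785178
R_{4,2} = 5.4785178 + (5.4785178 − 5.4786130)/15 = 5.4785115

5.47851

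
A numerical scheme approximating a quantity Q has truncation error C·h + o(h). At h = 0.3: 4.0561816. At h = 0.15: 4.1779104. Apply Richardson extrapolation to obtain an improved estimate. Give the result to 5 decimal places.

4.29964

The leading error scales as h; refining by a factor of 2 reduces it by 2^1 = 2.
Extrapolated value = (2·A(h/2) − A(h)) / (2 − 1)
= (2·4.1779104 − 4.0561816) / 1
= 4.2996392 / 1 = 4.2996392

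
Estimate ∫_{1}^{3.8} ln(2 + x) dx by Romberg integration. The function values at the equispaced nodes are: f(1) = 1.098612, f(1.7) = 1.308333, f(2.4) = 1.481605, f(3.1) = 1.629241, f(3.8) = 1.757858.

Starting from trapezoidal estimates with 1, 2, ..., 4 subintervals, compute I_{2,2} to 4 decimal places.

4.0997

I_{0,0} (trapezoid, 1 panel, h=2.8000): 3.999058
I_{1,0} (trapezoid, 2 panels, h=1.4000): 4.073776
I_{2,0} (trapezoid, 4 panels, h=0.7000): 4.093190
I_{1,1} = 4.073776 + (4.073776 − 3.999058)/3 = 4.098682
I_{2,1} = 4.093190 + (4.093190 − 4.073776)/3 = 4.099661
I_{2,2} = 4.099661 + (4.099661 − 4.098682)/15 = 4.099726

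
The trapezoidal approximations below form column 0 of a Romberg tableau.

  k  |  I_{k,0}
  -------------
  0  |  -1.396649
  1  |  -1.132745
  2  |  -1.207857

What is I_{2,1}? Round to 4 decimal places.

Richardson extrapolation on the trapezoidal column (denominator 4−1=3):
I_{2,1} = (4·(-1.207857) − (-1.132745)) / 3 = -1.232894

-1.2329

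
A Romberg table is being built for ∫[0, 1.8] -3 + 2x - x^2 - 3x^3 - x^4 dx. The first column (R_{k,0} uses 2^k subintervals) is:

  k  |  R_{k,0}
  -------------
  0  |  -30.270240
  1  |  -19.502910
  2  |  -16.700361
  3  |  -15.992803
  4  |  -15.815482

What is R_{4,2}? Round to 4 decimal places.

-15.7563

R_{3,1} = (4·(-15.992803) − (-16.700361)) / 3 = -15.756950
R_{4,1} = -15.815482 + (-15.815482 − (-15.992803))/3 = -15.756375
R_{4,2} = -15.756375 + (-15.756375 − (-15.756950))/15 = -15.756337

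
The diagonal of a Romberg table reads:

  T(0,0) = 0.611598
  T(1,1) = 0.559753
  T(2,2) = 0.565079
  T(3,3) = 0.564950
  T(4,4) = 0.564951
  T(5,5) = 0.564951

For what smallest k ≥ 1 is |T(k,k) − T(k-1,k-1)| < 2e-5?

|T(1,1) − T(0,0)| = 0.051845 ≥ 2e-5
|T(2,2) − T(1,1)| = 0.005326 ≥ 2e-5
|T(3,3) − T(2,2)| = 0.000129 ≥ 2e-5
|T(4,4) − T(3,3)| = 0.000001 < 2e-5

k = 4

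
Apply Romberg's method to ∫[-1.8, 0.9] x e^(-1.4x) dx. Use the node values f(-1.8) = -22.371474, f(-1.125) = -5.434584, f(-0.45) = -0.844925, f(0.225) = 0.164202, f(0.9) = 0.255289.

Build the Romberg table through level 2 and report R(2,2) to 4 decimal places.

R(0,0) (trapezoid, 1 panel, h=2.7000): -29.856850
R(1,0) (trapezoid, 2 panels, h=1.3500): -16.069074
R(2,0) (trapezoid, 4 panels, h=0.6750): -11.592045
R(1,1) = -16.069074 + (-16.069074 − (-29.856850))/3 = -11.473149
R(2,1) = -11.592045 + (-11.592045 − (-16.069074))/3 = -10.099702
R(2,2) = -10.099702 + (-10.099702 − (-11.473149))/15 = -10.008139

-10.0081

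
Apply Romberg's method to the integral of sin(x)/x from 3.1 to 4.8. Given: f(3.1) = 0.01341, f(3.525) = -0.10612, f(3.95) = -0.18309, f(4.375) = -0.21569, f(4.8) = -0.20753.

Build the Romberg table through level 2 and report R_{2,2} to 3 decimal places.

R_{0,0} (trapezoid, 1 panel, h=1.7000): -0.16500
R_{1,0} (trapezoid, 2 panels, h=0.8500): -0.23813
R_{2,0} (trapezoid, 4 panels, h=0.4250): -0.25583
R_{1,1} = -0.23813 + (-0.23813 − (-0.16500))/3 = -0.26251
R_{2,1} = -0.25583 + (-0.25583 − (-0.23813))/3 = -0.26173
R_{2,2} = -0.26173 + (-0.26173 − (-0.26251))/15 = -0.26168

-0.262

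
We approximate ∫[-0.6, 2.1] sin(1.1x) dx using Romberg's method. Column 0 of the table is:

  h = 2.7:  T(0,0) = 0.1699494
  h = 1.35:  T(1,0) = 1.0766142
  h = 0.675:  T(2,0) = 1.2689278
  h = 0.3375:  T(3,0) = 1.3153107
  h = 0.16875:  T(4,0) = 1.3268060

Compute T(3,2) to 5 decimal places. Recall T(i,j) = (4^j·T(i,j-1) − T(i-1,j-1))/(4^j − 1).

Richardson extrapolation on the trapezoidal column (denominator 4−1=3):
T(2,1) = 1.2689278 + (1.2689278 − 1.0766142)/3 = 1.3330323
T(3,1) = (4·1.3153107 − 1.2689278) / 3 = 1.3307717
T(3,2) = 1.3307717 + (1.3307717 − 1.3330323)/15 = 1.3306210

1.33062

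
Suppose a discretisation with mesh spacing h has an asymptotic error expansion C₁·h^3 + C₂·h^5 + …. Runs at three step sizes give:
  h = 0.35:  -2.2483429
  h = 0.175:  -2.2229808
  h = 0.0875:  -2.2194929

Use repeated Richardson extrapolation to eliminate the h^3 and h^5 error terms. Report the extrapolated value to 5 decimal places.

First eliminate the h^3 term (factor 2^3 = 8):
  B₁ = (8·(-2.2229808) − (-2.2483429))/7 = -2.2193576
  B₂ = (8·(-2.2194929) − (-2.2229808))/7 = -2.2189946
Then eliminate the h^5 term (factor 2^5 = 32):
  (32·(-2.2189946) − (-2.2193576))/31 = -2.2189829

-2.21898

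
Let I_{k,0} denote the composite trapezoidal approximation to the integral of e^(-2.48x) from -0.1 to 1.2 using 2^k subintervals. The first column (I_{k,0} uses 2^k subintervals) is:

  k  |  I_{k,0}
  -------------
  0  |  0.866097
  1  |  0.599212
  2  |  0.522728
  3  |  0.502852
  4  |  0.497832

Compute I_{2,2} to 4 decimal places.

I_{1,1} = 0.599212 + (0.599212 − 0.866097)/3 = 0.510250
I_{2,1} = 0.522728 + (0.522728 − 0.599212)/3 = 0.497233
I_{2,2} = 0.497233 + (0.497233 − 0.510250)/15 = 0.496365

0.4964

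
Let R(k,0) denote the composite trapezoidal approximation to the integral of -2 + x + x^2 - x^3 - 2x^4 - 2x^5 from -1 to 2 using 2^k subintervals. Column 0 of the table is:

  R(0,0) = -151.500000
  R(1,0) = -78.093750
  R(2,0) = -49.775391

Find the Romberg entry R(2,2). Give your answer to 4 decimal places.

Richardson extrapolation on the trapezoidal column (denominator 4−1=3):
R(1,1) = -78.093750 + (-78.093750 − (-151.500000))/3 = -53.625000
R(2,1) = -49.775391 + (-49.775391 − (-78.093750))/3 = -40.335938
R(2,2) = -40.335938 + (-40.335938 − (-53.625000))/15 = -39.450001
(Column j=1 coincides with Simpson's rule on the same nodes.)

-39.4500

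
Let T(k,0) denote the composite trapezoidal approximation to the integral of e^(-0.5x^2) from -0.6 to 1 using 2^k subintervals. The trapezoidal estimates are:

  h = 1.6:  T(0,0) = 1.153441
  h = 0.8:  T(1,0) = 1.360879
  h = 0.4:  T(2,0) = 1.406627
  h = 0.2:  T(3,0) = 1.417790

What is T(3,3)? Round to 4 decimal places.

1.4215

Richardson extrapolation on the trapezoidal column (denominator 4−1=3):
T(1,1) = 1.360879 + (1.360879 − 1.153441)/3 = 1.430025
T(2,1) = 1.406627 + (1.406627 − 1.360879)/3 = 1.421876
T(3,1) = 1.417790 + (1.417790 − 1.406627)/3 = 1.421511
T(2,2) = (16·1.421876 − 1.430025) / 15 = 1.421333
T(3,2) = 1.421511 + (1.421511 − 1.421876)/15 = 1.421487
T(3,3) = (64·1.421487 − 1.421333) / 63 = 1.421489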